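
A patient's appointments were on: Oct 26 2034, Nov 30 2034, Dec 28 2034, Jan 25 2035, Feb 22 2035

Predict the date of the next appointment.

Mar 29 2035

All Thursdays; the gaps (35, 28, 28, 28) vary with month length.
This is the last Thursday of each month.
March 2035 ends with Thursday Mar 29 2035.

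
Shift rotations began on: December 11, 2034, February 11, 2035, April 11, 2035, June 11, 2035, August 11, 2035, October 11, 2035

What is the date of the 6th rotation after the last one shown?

October 11, 2036

Gaps: 62, 59, 61, 61, 61 days — not constant. Every event is on the 11th of the month.
Pattern: the 11th of every 2 months.
December 2035: December 11, 2035.
February 2036: February 11, 2036.
April 2036: April 11, 2036.
Next: June 2036 → June 11, 2036.
August 2036: August 11, 2036.
October 2036: October 11, 2036.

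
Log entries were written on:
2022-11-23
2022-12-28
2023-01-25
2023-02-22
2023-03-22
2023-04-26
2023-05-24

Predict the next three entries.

Gaps: 35, 28, 28, 28, 35, 28 days — a mix of 28 and 35. Every date is a Wednesday.
Each is the 4th Wednesday of its month.
June 2023 — 4th Wednesday is 2023-06-28.
July 2023 — 4th Wednesday is 2023-07-26.
4th Wednesday of August 2023: 2023-08-23.

2023-06-28, 2023-07-26, 2023-08-23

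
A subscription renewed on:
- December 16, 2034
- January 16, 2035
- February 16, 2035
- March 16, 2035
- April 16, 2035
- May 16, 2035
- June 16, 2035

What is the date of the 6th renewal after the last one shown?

Gaps: 31, 31, 28, 31, 30, 31 days — not constant. Every event is on the 16th of the month.
Pattern: the 16th of each month.
Next: July 2035 → July 16, 2035.
August 2035: August 16, 2035.
September 2035: September 16, 2035.
October 2035: October 16, 2035.
Next: November 2035 → November 16, 2035.
December 2035: December 16, 2035.

December 16, 2035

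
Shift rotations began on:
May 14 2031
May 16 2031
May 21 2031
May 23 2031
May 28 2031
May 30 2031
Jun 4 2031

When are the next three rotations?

Jun 6 2031, Jun 11 2031, Jun 13 2031

Every event lands on a Wednesday or Friday (gaps cycle 2, 5, 2, 5, 2, 5).
So the schedule is: every Wednesday and Friday.
The following Friday is Jun 6 2031.
The following Wednesday is Jun 11 2031.
Next Friday: Jun 13 2031.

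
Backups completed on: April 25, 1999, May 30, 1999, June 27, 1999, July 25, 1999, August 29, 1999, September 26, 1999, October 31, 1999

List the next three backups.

Every date is a Sunday; gaps 35, 28, 28, 35, 28, 35 days.
Each is the last Sunday of its month (at least one falls on the 29th or later, ruling out '4th Sunday').
Last Sunday of November 1999: November 28, 1999.
Last Sunday of December 1999: December 26, 1999.
January 2000 ends with Sunday January 30, 2000.

November 28, 1999; December 26, 1999; January 30, 2000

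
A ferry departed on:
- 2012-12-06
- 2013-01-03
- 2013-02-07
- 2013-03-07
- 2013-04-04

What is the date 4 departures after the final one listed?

2013-08-01

All dates are Thursdays, 28, 35, 28, 28 days apart.
Specifically, the 1st Thursday of each month.
May 2013 — 1st Thursday is 2013-05-02.
June 2013 — 1st Thursday is 2013-06-06.
1st Thursday of July 2013: 2013-07-04.
August 2013 — 1st Thursday is 2013-08-01.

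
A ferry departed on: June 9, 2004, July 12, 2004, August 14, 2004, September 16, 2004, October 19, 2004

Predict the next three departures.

November 21, 2004; December 24, 2004; January 26, 2005

Gaps between consecutive events: 33, 33, 33, 33 days — a constant 33-day interval.
October 19, 2004 + 33 days = November 21, 2004.
November 21, 2004 + 33 days = December 24, 2004.
December 24, 2004 + 33 days = January 26, 2005.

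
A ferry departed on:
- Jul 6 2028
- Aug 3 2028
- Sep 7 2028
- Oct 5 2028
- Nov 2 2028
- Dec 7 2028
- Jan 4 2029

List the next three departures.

Feb 1 2029, Mar 1 2029, Apr 5 2029

These are Thursdays at 28- or 35-day spacing (28, 35, 28, 28, 35, 28).
The pattern: 1st Thursday of the month.
February 2029 — 1st Thursday is Feb 1 2029.
1st Thursday of March 2029: Mar 1 2029.
April 2029 — 1st Thursday is Apr 5 2029.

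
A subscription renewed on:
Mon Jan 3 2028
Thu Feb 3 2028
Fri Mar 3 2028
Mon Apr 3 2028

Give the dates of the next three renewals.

Gaps: 31, 29, 31 days — not constant. Every event is on the 3rd of the month.
Pattern: the 3rd of each month.
May 2028: Wed May 3 2028.
Next: June 2028 → Sat Jun 3 2028.
Next: July 2028 → Mon Jul 3 2028.

Wed May 3 2028, Sat Jun 3 2028, Mon Jul 3 2028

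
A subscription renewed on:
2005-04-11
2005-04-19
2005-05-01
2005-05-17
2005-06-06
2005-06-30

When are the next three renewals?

2005-07-28, 2005-08-29, 2005-10-04

Intervals are 8, 12, 16, 20, 24 days — an arithmetic progression with common difference 4.
Next gap: 28 days. 2005-06-30 + 28 days = 2005-07-28.
Next gap: 32 days. 2005-07-28 + 32 days = 2005-08-29.
Next gap: 36 days. 2005-08-29 + 36 days = 2005-10-04.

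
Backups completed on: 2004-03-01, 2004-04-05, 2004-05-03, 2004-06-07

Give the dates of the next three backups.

These are Mondays at 28- or 35-day spacing (35, 28, 35).
The pattern: 1st Monday of the month.
July 2004 — 1st Monday is 2004-07-05.
August 2004 — 1st Monday is 2004-08-02.
September 2004 — 1st Monday is 2004-09-06.

2004-07-05, 2004-08-02, 2004-09-06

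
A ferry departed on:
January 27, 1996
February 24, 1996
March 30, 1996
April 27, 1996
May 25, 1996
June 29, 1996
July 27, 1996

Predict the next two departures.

August 31, 1996; September 28, 1996

These are Saturdays with 28, 35, 28, 28, 35, 28-day gaps.
Each is the final Saturday of its month — March 30, 1996 is past the 28th, so '4th Saturday' doesn't fit.
Last Saturday of August 1996: August 31, 1996.
September 1996 ends with Saturday September 28, 1996.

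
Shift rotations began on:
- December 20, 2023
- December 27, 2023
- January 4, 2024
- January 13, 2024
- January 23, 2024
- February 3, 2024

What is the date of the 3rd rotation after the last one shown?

Gaps: 7, 8, 9, 10, 11 days — each gap is 1 larger than the previous one.
Next gap: 12 days. February 3, 2024 + 12 days = February 15, 2024.
Next gap: 13 days. February 15, 2024 + 13 days = February 28, 2024.
Next gap: 14 days. February 28, 2024 + 14 days = March 13, 2024.

March 13, 2024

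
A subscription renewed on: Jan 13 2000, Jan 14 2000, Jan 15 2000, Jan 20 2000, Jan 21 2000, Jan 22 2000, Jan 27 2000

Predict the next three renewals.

Jan 28 2000, Jan 29 2000, Feb 3 2000

Gaps: 1, 1, 5, 1, 1, 5 days — not constant, but cyclic with period 3.
The events fall on every Thursday, Friday and Saturday.
The following Friday is Jan 28 2000.
The following Saturday is Jan 29 2000.
The following Thursday is Feb 3 2000.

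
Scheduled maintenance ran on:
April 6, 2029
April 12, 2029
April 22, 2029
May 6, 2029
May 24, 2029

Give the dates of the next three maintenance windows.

June 15, 2029; July 11, 2029; August 10, 2029

The spacing grows by 4 each time: 6, 10, 14, 18 days.
Next gap: 22 days. May 24, 2029 + 22 days = June 15, 2029.
Next gap: 26 days. June 15, 2029 + 26 days = July 11, 2029.
Next gap: 30 days. July 11, 2029 + 30 days = August 10, 2029.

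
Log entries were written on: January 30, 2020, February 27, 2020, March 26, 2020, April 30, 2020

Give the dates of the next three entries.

Every date is a Thursday; gaps 28, 28, 35 days.
Each is the last Thursday of its month (at least one falls on the 29th or later, ruling out '4th Thursday').
May 2020 ends with Thursday May 28, 2020.
June 2020 ends with Thursday June 25, 2020.
July 2020 ends with Thursday July 30, 2020.

May 28, 2020; June 25, 2020; July 30, 2020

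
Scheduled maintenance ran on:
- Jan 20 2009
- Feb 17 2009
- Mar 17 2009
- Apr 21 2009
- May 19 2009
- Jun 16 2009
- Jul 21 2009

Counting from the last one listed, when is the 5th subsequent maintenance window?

Dec 15 2009

These are Tuesdays at 28- or 35-day spacing (28, 28, 35, 28, 28, 35).
The pattern: 3rd Tuesday of the month.
August 2009 — 3rd Tuesday is Aug 18 2009.
September 2009 — 3rd Tuesday is Sep 15 2009.
October 2009 — 3rd Tuesday is Oct 20 2009.
3rd Tuesday of November 2009: Nov 17 2009.
December 2009 — 3rd Tuesday is Dec 15 2009.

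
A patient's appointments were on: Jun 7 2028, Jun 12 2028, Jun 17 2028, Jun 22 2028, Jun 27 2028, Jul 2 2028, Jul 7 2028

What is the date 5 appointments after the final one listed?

The spacing is 5, 5, 5, 5, 5, 5 days — always 5 days.
Jul 7 2028 + 5 days = Jul 12 2028.
Jul 12 2028 + 5 days = Jul 17 2028.
Jul 17 2028 + 5 days = Jul 22 2028.
Jul 22 2028 + 5 days = Jul 27 2028.
Jul 27 2028 + 5 days = Aug 1 2028.

Aug 1 2028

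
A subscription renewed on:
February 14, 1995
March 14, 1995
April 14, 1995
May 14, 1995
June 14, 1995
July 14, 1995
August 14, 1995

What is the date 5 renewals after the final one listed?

January 14, 1996

The day-of-month is always 14 (28, 31, 30, 31, 30, 31 days between events).
So this recurs on the 14th of each month.
September 1995: September 14, 1995.
Next: October 1995 → October 14, 1995.
November 1995: November 14, 1995.
Next: December 1995 → December 14, 1995.
Next: January 1996 → January 14, 1996.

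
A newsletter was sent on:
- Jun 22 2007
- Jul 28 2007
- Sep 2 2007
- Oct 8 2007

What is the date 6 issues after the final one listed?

Every event comes 36 days after the last (36, 36, 36).
Oct 8 2007 + 36 days = Nov 13 2007.
Nov 13 2007 + 36 days = Dec 19 2007.
Dec 19 2007 + 36 days = Jan 24 2008.
Jan 24 2008 + 36 days = Feb 29 2008.
Feb 29 2008 + 36 days = Apr 5 2008.
Apr 5 2008 + 36 days = May 11 2008.

May 11 2008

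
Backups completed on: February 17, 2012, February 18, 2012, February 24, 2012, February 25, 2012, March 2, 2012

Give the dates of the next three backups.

March 3, 2012; March 9, 2012; March 10, 2012

Every event lands on a Friday or Saturday (gaps cycle 1, 6, 1, 6).
So the schedule is: every Friday and Saturday.
The following Saturday is March 3, 2012.
Next Friday: March 9, 2012.
The following Saturday is March 10, 2012.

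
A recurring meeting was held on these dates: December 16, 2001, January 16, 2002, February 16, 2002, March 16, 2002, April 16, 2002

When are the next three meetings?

Each date is the 16th; the gaps (31, 31, 28, 31) track the month lengths.
The rule is the 16th of each month.
Next: May 2002 → May 16, 2002.
June 2002: June 16, 2002.
July 2002: July 16, 2002.

May 16, 2002; June 16, 2002; July 16, 2002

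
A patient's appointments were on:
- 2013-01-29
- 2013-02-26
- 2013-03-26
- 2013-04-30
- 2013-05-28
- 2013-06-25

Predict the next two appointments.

2013-07-30, 2013-08-27

These are Tuesdays with 28, 28, 35, 28, 28-day gaps.
Each is the final Tuesday of its month — 2013-01-29 is past the 28th, so '4th Tuesday' doesn't fit.
Last Tuesday of July 2013: 2013-07-30.
August 2013 ends with Tuesday 2013-08-27.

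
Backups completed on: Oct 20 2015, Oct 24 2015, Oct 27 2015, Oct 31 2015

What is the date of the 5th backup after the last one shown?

Gaps: 4, 3, 4 days — not constant, but cyclic with period 2.
The events fall on every Tuesday and Saturday.
The following Tuesday is Nov 3 2015.
The following Saturday is Nov 7 2015.
Next Tuesday: Nov 10 2015.
The following Saturday is Nov 14 2015.
Next Tuesday: Nov 17 2015.

Nov 17 2015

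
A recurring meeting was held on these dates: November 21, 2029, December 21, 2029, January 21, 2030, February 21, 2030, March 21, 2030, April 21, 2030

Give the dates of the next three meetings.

Gaps: 30, 31, 31, 28, 31 days — not constant. Every event is on the 21st of the month.
Pattern: the 21st of each month.
May 2030: May 21, 2030.
June 2030: June 21, 2030.
Next: July 2030 → July 21, 2030.

May 21, 2030; June 21, 2030; July 21, 2030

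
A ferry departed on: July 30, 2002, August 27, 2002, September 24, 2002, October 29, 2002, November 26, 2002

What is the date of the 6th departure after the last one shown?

May 27, 2003

These are Tuesdays with 28, 28, 35, 28-day gaps.
Each is the final Tuesday of its month — July 30, 2002 is past the 28th, so '4th Tuesday' doesn't fit.
Last Tuesday of December 2002: December 31, 2002.
January 2003 ends with Tuesday January 28, 2003.
Last Tuesday of February 2003: February 25, 2003.
March 2003 ends with Tuesday March 25, 2003.
Last Tuesday of April 2003: April 29, 2003.
Last Tuesday of May 2003: May 27, 2003.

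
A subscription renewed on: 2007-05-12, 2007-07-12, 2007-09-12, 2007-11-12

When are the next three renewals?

2008-01-12, 2008-03-12, 2008-05-12

The day-of-month is always 12 (61, 62, 61 days between events).
So this recurs on the 12th of every 2 months.
Next: January 2008 → 2008-01-12.
Next: March 2008 → 2008-03-12.
May 2008: 2008-05-12.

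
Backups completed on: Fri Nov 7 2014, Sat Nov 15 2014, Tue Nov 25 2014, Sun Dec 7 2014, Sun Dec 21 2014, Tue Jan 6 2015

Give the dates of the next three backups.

Sat Jan 24 2015, Fri Feb 13 2015, Sat Mar 7 2015

Gaps: 8, 10, 12, 14, 16 days — each gap is 2 larger than the previous one.
Next gap: 18 days. Tue Jan 6 2015 + 18 days = Sat Jan 24 2015.
Next gap: 20 days. Sat Jan 24 2015 + 20 days = Fri Feb 13 2015.
Next gap: 22 days. Fri Feb 13 2015 + 22 days = Sat Mar 7 2015.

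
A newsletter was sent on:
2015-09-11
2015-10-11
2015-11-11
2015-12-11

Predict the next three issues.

The day-of-month is always 11 (30, 31, 30 days between events).
So this recurs on the 11th of each month.
January 2016: 2016-01-11.
Next: February 2016 → 2016-02-11.
March 2016: 2016-03-11.

2016-01-11, 2016-02-11, 2016-03-11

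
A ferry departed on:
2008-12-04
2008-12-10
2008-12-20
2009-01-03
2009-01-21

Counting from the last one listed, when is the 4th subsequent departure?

Intervals are 6, 10, 14, 18 days — an arithmetic progression with common difference 4.
Next gap: 22 days. 2009-01-21 + 22 days = 2009-02-12.
Next gap: 26 days. 2009-02-12 + 26 days = 2009-03-10.
Next gap: 30 days. 2009-03-10 + 30 days = 2009-04-09.
Next gap: 34 days. 2009-04-09 + 34 days = 2009-05-13.

2009-05-13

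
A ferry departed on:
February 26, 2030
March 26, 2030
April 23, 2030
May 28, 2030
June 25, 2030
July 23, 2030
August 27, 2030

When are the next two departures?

September 24, 2030; October 22, 2030

All dates are Tuesdays, 28, 28, 35, 28, 28, 35 days apart.
Specifically, the 4th Tuesday of each month.
September 2030 — 4th Tuesday is September 24, 2030.
4th Tuesday of October 2030: October 22, 2030.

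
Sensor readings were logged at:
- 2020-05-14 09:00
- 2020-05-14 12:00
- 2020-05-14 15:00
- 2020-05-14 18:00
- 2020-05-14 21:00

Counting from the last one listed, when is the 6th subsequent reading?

Spacing: 3, 3, 3, 3 h — constant 3 h.
2020-05-14 21:00 + 3 h = 2020-05-15 00:00.
2020-05-15 00:00 + 3 h = 2020-05-15 03:00.
2020-05-15 03:00 + 3 h = 2020-05-15 06:00.
2020-05-15 06:00 + 3 h = 2020-05-15 09:00.
2020-05-15 09:00 + 3 h = 2020-05-15 12:00.
2020-05-15 12:00 + 3 h = 2020-05-15 15:00.

2020-05-15 15:00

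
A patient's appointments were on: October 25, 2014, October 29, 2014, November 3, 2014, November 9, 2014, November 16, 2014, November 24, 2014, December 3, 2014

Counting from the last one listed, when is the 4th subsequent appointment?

Intervals are 4, 5, 6, 7, 8, 9 days — an arithmetic progression with common difference 1.
Next gap: 10 days. December 3, 2014 + 10 days = December 13, 2014.
Next gap: 11 days. December 13, 2014 + 11 days = December 24, 2014.
Next gap: 12 days. December 24, 2014 + 12 days = January 5, 2015.
Next gap: 13 days. January 5, 2015 + 13 days = January 18, 2015.

January 18, 2015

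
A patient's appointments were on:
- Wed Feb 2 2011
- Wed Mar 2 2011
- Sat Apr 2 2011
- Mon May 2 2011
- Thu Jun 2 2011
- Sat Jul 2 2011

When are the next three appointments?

Gaps: 28, 31, 30, 31, 30 days — not constant. Every event is on the 2nd of the month.
Pattern: the 2nd of each month.
August 2011: Tue Aug 2 2011.
September 2011: Fri Sep 2 2011.
October 2011: Sun Oct 2 2011.

Tue Aug 2 2011, Fri Sep 2 2011, Sun Oct 2 2011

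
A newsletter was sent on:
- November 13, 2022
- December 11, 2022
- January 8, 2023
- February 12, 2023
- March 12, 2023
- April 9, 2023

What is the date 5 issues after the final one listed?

September 10, 2023

Gaps: 28, 28, 35, 28, 28 days — a mix of 28 and 35. Every date is a Sunday.
Each is the 2nd Sunday of its month.
2nd Sunday of May 2023: May 14, 2023.
2nd Sunday of June 2023: June 11, 2023.
July 2023 — 2nd Sunday is July 9, 2023.
August 2023 — 2nd Sunday is August 13, 2023.
September 2023 — 2nd Sunday is September 10, 2023.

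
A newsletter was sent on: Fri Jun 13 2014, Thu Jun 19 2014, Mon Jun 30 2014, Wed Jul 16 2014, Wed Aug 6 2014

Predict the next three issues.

Intervals are 6, 11, 16, 21 days — an arithmetic progression with common difference 5.
Next gap: 26 days. Wed Aug 6 2014 + 26 days = Mon Sep 1 2014.
Next gap: 31 days. Mon Sep 1 2014 + 31 days = Thu Oct 2 2014.
Next gap: 36 days. Thu Oct 2 2014 + 36 days = Fri Nov 7 2014.

Mon Sep 1 2014, Thu Oct 2 2014, Fri Nov 7 2014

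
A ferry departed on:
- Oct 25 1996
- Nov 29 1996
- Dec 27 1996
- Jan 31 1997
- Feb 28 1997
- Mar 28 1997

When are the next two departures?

Every date is a Friday; gaps 35, 28, 35, 28, 28 days.
Each is the last Friday of its month (at least one falls on the 29th or later, ruling out '4th Friday').
Last Friday of April 1997: Apr 25 1997.
Last Friday of May 1997: May 30 1997.

Apr 25 1997, May 30 1997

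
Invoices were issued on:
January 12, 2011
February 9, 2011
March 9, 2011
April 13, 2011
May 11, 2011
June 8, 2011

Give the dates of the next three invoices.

July 13, 2011; August 10, 2011; September 14, 2011

These are Wednesdays at 28- or 35-day spacing (28, 28, 35, 28, 28).
The pattern: 2nd Wednesday of the month.
July 2011 — 2nd Wednesday is July 13, 2011.
2nd Wednesday of August 2011: August 10, 2011.
September 2011 — 2nd Wednesday is September 14, 2011.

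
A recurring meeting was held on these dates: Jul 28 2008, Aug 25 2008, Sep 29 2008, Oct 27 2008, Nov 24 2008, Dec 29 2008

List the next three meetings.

All Mondays; the gaps (28, 35, 28, 28, 35) vary with month length.
This is the last Monday of each month.
Last Monday of January 2009: Jan 26 2009.
February 2009 ends with Monday Feb 23 2009.
March 2009 ends with Monday Mar 30 2009.

Jan 26 2009, Feb 23 2009, Mar 30 2009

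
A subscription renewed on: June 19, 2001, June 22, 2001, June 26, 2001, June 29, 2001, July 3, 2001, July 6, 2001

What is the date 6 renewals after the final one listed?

The gap pattern 3, 4, 3, 4, 3 repeats every 2 events.
These are the Tuesdays and Fridays of each week.
The following Tuesday is July 10, 2001.
The following Friday is July 13, 2001.
The following Tuesday is July 17, 2001.
The following Friday is July 20, 2001.
Next Tuesday: July 24, 2001.
Next Friday: July 27, 2001.

July 27, 2001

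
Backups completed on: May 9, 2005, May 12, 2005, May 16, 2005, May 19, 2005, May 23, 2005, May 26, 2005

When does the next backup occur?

May 30, 2005

Every event lands on a Monday or Thursday (gaps cycle 3, 4, 3, 4, 3).
So the schedule is: every Monday and Thursday.
The following Monday is May 30, 2005.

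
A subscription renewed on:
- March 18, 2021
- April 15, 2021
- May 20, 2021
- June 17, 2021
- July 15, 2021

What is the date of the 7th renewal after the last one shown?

All dates are Thursdays, 28, 35, 28, 28 days apart.
Specifically, the 3rd Thursday of each month.
August 2021 — 3rd Thursday is August 19, 2021.
3rd Thursday of September 2021: September 16, 2021.
3rd Thursday of October 2021: October 21, 2021.
3rd Thursday of November 2021: November 18, 2021.
December 2021 — 3rd Thursday is December 16, 2021.
January 2022 — 3rd Thursday is January 20, 2022.
February 2022 — 3rd Thursday is February 17, 2022.

February 17, 2022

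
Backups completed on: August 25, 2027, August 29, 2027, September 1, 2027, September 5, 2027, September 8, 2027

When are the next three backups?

Every event lands on a Wednesday or Sunday (gaps cycle 4, 3, 4, 3).
So the schedule is: every Wednesday and Sunday.
The following Sunday is September 12, 2027.
Next Wednesday: September 15, 2027.
The following Sunday is September 19, 2027.

September 12, 2027; September 15, 2027; September 19, 2027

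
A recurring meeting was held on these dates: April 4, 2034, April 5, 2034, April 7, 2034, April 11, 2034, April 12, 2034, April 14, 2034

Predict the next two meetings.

Every event lands on a Tuesday or Wednesday or Friday (gaps cycle 1, 2, 4, 1, 2).
So the schedule is: every Tuesday, Wednesday and Friday.
Next Tuesday: April 18, 2034.
The following Wednesday is April 19, 2034.

April 18, 2034; April 19, 2034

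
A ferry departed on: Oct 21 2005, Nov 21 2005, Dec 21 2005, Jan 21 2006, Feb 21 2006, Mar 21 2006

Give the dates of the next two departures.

Gaps: 31, 30, 31, 31, 28 days — not constant. Every event is on the 21st of the month.
Pattern: the 21st of each month.
April 2006: Apr 21 2006.
May 2006: May 21 2006.

Apr 21 2006, May 21 2006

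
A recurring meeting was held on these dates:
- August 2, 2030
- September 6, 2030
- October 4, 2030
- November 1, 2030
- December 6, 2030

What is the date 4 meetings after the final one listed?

All dates are Fridays, 35, 28, 28, 35 days apart.
Specifically, the 1st Friday of each month.
January 2031 — 1st Friday is January 3, 2031.
1st Friday of February 2031: February 7, 2031.
1st Friday of March 2031: March 7, 2031.
1st Friday of April 2031: April 4, 2031.

April 4, 2031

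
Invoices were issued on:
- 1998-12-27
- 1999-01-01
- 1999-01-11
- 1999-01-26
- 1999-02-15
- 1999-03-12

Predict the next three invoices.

1999-04-11, 1999-05-16, 1999-06-25

Intervals are 5, 10, 15, 20, 25 days — an arithmetic progression with common difference 5.
Next gap: 30 days. 1999-03-12 + 30 days = 1999-04-11.
Next gap: 35 days. 1999-04-11 + 35 days = 1999-05-16.
Next gap: 40 days. 1999-05-16 + 40 days = 1999-06-25.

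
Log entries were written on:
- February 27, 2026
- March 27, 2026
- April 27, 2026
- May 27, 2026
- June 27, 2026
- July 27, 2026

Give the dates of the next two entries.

August 27, 2026; September 27, 2026

Each date is the 27th; the gaps (28, 31, 30, 31, 30) track the month lengths.
The rule is the 27th of each month.
Next: August 2026 → August 27, 2026.
Next: September 2026 → September 27, 2026.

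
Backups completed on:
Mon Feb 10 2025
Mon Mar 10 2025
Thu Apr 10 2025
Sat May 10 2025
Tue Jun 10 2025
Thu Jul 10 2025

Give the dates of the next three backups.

Sun Aug 10 2025, Wed Sep 10 2025, Fri Oct 10 2025

Gaps: 28, 31, 30, 31, 30 days — not constant. Every event is on the 10th of the month.
Pattern: the 10th of each month.
August 2025: Sun Aug 10 2025.
September 2025: Wed Sep 10 2025.
October 2025: Fri Oct 10 2025.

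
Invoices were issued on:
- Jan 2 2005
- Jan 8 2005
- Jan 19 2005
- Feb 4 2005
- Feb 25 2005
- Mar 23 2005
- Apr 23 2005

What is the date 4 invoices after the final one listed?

Intervals are 6, 11, 16, 21, 26, 31 days — an arithmetic progression with common difference 5.
Next gap: 36 days. Apr 23 2005 + 36 days = May 29 2005.
Next gap: 41 days. May 29 2005 + 41 days = Jul 9 2005.
Next gap: 46 days. Jul 9 2005 + 46 days = Aug 24 2005.
Next gap: 51 days. Aug 24 2005 + 51 days = Oct 14 2005.

Oct 14 2005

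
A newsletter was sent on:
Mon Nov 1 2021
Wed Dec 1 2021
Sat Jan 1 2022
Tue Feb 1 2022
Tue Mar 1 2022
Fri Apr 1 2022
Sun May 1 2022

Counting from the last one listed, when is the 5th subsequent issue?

Sat Oct 1 2022

Gaps: 30, 31, 31, 28, 31, 30 days — not constant. Every event is on the 1st of the month.
Pattern: the 1st of each month.
June 2022: Wed Jun 1 2022.
July 2022: Fri Jul 1 2022.
Next: August 2022 → Mon Aug 1 2022.
September 2022: Thu Sep 1 2022.
Next: October 2022 → Sat Oct 1 2022.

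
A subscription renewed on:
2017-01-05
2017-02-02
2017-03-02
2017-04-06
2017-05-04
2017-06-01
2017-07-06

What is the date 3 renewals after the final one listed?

2017-10-05

These are Thursdays at 28- or 35-day spacing (28, 28, 35, 28, 28, 35).
The pattern: 1st Thursday of the month.
1st Thursday of August 2017: 2017-08-03.
September 2017 — 1st Thursday is 2017-09-07.
1st Thursday of October 2017: 2017-10-05.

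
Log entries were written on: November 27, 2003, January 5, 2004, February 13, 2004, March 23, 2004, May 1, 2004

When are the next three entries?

June 9, 2004; July 18, 2004; August 26, 2004

Gaps between consecutive events: 39, 39, 39, 39 days — a constant 39-day interval.
May 1, 2004 + 39 days = June 9, 2004.
June 9, 2004 + 39 days = July 18, 2004.
July 18, 2004 + 39 days = August 26, 2004.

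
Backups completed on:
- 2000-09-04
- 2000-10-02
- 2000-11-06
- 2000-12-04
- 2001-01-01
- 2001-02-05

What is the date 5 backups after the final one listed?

2001-07-02

These are Mondays at 28- or 35-day spacing (28, 35, 28, 28, 35).
The pattern: 1st Monday of the month.
March 2001 — 1st Monday is 2001-03-05.
April 2001 — 1st Monday is 2001-04-02.
1st Monday of May 2001: 2001-05-07.
June 2001 — 1st Monday is 2001-06-04.
1st Monday of July 2001: 2001-07-02.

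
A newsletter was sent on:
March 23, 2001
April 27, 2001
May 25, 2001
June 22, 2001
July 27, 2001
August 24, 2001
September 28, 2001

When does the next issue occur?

All dates are Fridays, 35, 28, 28, 35, 28, 35 days apart.
Specifically, the 4th Friday of each month.
4th Friday of October 2001: October 26, 2001.

October 26, 2001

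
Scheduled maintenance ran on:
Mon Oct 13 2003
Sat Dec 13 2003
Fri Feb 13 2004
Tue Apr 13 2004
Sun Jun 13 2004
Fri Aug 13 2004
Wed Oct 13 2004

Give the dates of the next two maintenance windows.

Each date is the 13th; the gaps (61, 62, 60, 61, 61, 61) track the month lengths.
The rule is the 13th of every 2 months.
December 2004: Mon Dec 13 2004.
Next: February 2005 → Sun Feb 13 2005.

Mon Dec 13 2004, Sun Feb 13 2005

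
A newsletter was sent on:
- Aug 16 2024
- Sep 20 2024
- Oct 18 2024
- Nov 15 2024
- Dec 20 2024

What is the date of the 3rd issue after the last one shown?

These are Fridays at 28- or 35-day spacing (35, 28, 28, 35).
The pattern: 3rd Friday of the month.
January 2025 — 3rd Friday is Jan 17 2025.
3rd Friday of February 2025: Feb 21 2025.
March 2025 — 3rd Friday is Mar 21 2025.

Mar 21 2025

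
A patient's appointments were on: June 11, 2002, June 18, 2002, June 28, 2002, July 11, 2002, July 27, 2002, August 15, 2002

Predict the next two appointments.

September 6, 2002; October 1, 2002

The spacing grows by 3 each time: 7, 10, 13, 16, 19 days.
Next gap: 22 days. August 15, 2002 + 22 days = September 6, 2002.
Next gap: 25 days. September 6, 2002 + 25 days = October 1, 2002.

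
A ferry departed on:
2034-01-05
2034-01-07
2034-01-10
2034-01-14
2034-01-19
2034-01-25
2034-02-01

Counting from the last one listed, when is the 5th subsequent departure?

2034-03-23

Gaps: 2, 3, 4, 5, 6, 7 days — each gap is 1 larger than the previous one.
Next gap: 8 days. 2034-02-01 + 8 days = 2034-02-09.
Next gap: 9 days. 2034-02-09 + 9 days = 2034-02-18.
Next gap: 10 days. 2034-02-18 + 10 days = 2034-02-28.
Next gap: 11 days. 2034-02-28 + 11 days = 2034-03-11.
Next gap: 12 days. 2034-03-11 + 12 days = 2034-03-23.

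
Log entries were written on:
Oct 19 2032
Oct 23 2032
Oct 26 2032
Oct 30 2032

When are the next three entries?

Nov 2 2032, Nov 6 2032, Nov 9 2032

The gap pattern 4, 3, 4 repeats every 2 events.
These are the Tuesdays and Saturdays of each week.
The following Tuesday is Nov 2 2032.
Next Saturday: Nov 6 2032.
Next Tuesday: Nov 9 2032.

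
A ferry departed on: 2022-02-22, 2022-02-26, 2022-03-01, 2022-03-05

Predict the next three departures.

2022-03-08, 2022-03-12, 2022-03-15

Every event lands on a Tuesday or Saturday (gaps cycle 4, 3, 4).
So the schedule is: every Tuesday and Saturday.
Next Tuesday: 2022-03-08.
The following Saturday is 2022-03-12.
Next Tuesday: 2022-03-15.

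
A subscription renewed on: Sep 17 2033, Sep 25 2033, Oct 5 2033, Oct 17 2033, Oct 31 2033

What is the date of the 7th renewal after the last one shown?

The spacing grows by 2 each time: 8, 10, 12, 14 days.
Next gap: 16 days. Oct 31 2033 + 16 days = Nov 16 2033.
Next gap: 18 days. Nov 16 2033 + 18 days = Dec 4 2033.
Next gap: 20 days. Dec 4 2033 + 20 days = Dec 24 2033.
Next gap: 22 days. Dec 24 2033 + 22 days = Jan 15 2034.
Next gap: 24 days. Jan 15 2034 + 24 days = Feb 8 2034.
Next gap: 26 days. Feb 8 2034 + 26 days = Mar 6 2034.
Next gap: 28 days. Mar 6 2034 + 28 days = Apr 3 2034.

Apr 3 2034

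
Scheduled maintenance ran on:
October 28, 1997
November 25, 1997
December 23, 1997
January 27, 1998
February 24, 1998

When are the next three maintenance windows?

March 24, 1998; April 28, 1998; May 26, 1998

These are Tuesdays at 28- or 35-day spacing (28, 28, 35, 28).
The pattern: 4th Tuesday of the month.
March 1998 — 4th Tuesday is March 24, 1998.
4th Tuesday of April 1998: April 28, 1998.
May 1998 — 4th Tuesday is May 26, 1998.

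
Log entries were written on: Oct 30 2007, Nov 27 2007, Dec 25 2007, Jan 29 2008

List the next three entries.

Every date is a Tuesday; gaps 28, 28, 35 days.
Each is the last Tuesday of its month (at least one falls on the 29th or later, ruling out '4th Tuesday').
Last Tuesday of February 2008: Feb 26 2008.
March 2008 ends with Tuesday Mar 25 2008.
April 2008 ends with Tuesday Apr 29 2008.

Feb 26 2008, Mar 25 2008, Apr 29 2008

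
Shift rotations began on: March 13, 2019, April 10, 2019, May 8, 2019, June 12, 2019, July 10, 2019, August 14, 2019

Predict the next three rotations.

September 11, 2019; October 9, 2019; November 13, 2019

Gaps: 28, 28, 35, 28, 35 days — a mix of 28 and 35. Every date is a Wednesday.
Each is the 2nd Wednesday of its month.
2nd Wednesday of September 2019: September 11, 2019.
2nd Wednesday of October 2019: October 9, 2019.
November 2019 — 2nd Wednesday is November 13, 2019.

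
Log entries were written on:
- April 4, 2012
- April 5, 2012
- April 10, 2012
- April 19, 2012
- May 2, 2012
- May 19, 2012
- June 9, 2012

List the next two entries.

July 4, 2012; August 2, 2012

Gaps: 1, 5, 9, 13, 17, 21 days — each gap is 4 larger than the previous one.
Next gap: 25 days. June 9, 2012 + 25 days = July 4, 2012.
Next gap: 29 days. July 4, 2012 + 29 days = August 2, 2012.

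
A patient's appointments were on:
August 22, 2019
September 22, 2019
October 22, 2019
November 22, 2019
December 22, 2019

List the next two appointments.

Each date is the 22nd; the gaps (31, 30, 31, 30) track the month lengths.
The rule is the 22nd of each month.
January 2020: January 22, 2020.
Next: February 2020 → February 22, 2020.

January 22, 2020; February 22, 2020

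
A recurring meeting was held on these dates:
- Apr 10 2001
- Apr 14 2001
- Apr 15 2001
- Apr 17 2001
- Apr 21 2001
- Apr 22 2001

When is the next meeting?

Apr 24 2001

Every event lands on a Tuesday or Saturday or Sunday (gaps cycle 4, 1, 2, 4, 1).
So the schedule is: every Tuesday, Saturday and Sunday.
Next Tuesday: Apr 24 2001.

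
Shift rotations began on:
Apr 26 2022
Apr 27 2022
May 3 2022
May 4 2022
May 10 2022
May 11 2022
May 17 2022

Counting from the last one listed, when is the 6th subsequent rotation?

The gap pattern 1, 6, 1, 6, 1, 6 repeats every 2 events.
These are the Tuesdays and Wednesdays of each week.
The following Wednesday is May 18 2022.
The following Tuesday is May 24 2022.
The following Wednesday is May 25 2022.
The following Tuesday is May 31 2022.
Next Wednesday: Jun 1 2022.
Next Tuesday: Jun 7 2022.

Jun 7 2022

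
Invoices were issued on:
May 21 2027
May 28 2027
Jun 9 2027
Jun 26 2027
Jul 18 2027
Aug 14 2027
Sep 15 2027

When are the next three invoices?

Oct 22 2027, Dec 3 2027, Jan 19 2028

Gaps: 7, 12, 17, 22, 27, 32 days — each gap is 5 larger than the previous one.
Next gap: 37 days. Sep 15 2027 + 37 days = Oct 22 2027.
Next gap: 42 days. Oct 22 2027 + 42 days = Dec 3 2027.
Next gap: 47 days. Dec 3 2027 + 47 days = Jan 19 2028.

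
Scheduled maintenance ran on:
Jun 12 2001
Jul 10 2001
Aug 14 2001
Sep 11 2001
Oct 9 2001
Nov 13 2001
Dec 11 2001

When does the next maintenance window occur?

Jan 8 2002

These are Tuesdays at 28- or 35-day spacing (28, 35, 28, 28, 35, 28).
The pattern: 2nd Tuesday of the month.
2nd Tuesday of January 2002: Jan 8 2002.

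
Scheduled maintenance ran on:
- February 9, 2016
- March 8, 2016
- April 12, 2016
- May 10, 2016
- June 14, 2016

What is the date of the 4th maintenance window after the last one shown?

These are Tuesdays at 28- or 35-day spacing (28, 35, 28, 35).
The pattern: 2nd Tuesday of the month.
July 2016 — 2nd Tuesday is July 12, 2016.
August 2016 — 2nd Tuesday is August 9, 2016.
2nd Tuesday of September 2016: September 13, 2016.
October 2016 — 2nd Tuesday is October 11, 2016.

October 11, 2016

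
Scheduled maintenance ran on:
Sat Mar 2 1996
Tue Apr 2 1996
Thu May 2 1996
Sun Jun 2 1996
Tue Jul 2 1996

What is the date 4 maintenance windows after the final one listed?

The day-of-month is always 2 (31, 30, 31, 30 days between events).
So this recurs on the 2nd of each month.
Next: August 1996 → Fri Aug 2 1996.
September 1996: Mon Sep 2 1996.
Next: October 1996 → Wed Oct 2 1996.
November 1996: Sat Nov 2 1996.

Sat Nov 2 1996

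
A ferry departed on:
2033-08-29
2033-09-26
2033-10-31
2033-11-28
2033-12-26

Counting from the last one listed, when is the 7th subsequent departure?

2034-07-31

These are Mondays with 28, 35, 28, 28-day gaps.
Each is the final Monday of its month — 2033-08-29 is past the 28th, so '4th Monday' doesn't fit.
January 2034 ends with Monday 2034-01-30.
Last Monday of February 2034: 2034-02-27.
Last Monday of March 2034: 2034-03-27.
April 2034 ends with Monday 2034-04-24.
Last Monday of May 2034: 2034-05-29.
June 2034 ends with Monday 2034-06-26.
July 2034 ends with Monday 2034-07-31.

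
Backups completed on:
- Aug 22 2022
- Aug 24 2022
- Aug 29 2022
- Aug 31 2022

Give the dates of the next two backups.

Every event lands on a Monday or Wednesday (gaps cycle 2, 5, 2).
So the schedule is: every Monday and Wednesday.
The following Monday is Sep 5 2022.
Next Wednesday: Sep 7 2022.

Sep 5 2022, Sep 7 2022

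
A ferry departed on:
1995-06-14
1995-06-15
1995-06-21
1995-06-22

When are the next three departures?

1995-06-28, 1995-06-29, 1995-07-05

Gaps: 1, 6, 1 days — not constant, but cyclic with period 2.
The events fall on every Wednesday and Thursday.
The following Wednesday is 1995-06-28.
The following Thursday is 1995-06-29.
The following Wednesday is 1995-07-05.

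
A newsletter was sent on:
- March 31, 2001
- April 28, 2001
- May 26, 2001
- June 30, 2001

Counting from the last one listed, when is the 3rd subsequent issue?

These are Saturdays with 28, 28, 35-day gaps.
Each is the final Saturday of its month — March 31, 2001 is past the 28th, so '4th Saturday' doesn't fit.
Last Saturday of July 2001: July 28, 2001.
Last Saturday of August 2001: August 25, 2001.
September 2001 ends with Saturday September 29, 2001.

September 29, 2001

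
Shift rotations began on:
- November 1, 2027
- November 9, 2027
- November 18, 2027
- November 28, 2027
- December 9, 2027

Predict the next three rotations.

December 21, 2027; January 3, 2028; January 17, 2028

Intervals are 8, 9, 10, 11 days — an arithmetic progression with common difference 1.
Next gap: 12 days. December 9, 2027 + 12 days = December 21, 2027.
Next gap: 13 days. December 21, 2027 + 13 days = January 3, 2028.
Next gap: 14 days. January 3, 2028 + 14 days = January 17, 2028.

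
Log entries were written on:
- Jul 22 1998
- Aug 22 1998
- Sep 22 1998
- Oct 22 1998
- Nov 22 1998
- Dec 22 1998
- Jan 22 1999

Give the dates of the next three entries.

Gaps: 31, 31, 30, 31, 30, 31 days — not constant. Every event is on the 22nd of the month.
Pattern: the 22nd of each month.
Next: February 1999 → Feb 22 1999.
March 1999: Mar 22 1999.
April 1999: Apr 22 1999.

Feb 22 1999, Mar 22 1999, Apr 22 1999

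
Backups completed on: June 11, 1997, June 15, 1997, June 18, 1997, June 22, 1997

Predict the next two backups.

Gaps: 4, 3, 4 days — not constant, but cyclic with period 2.
The events fall on every Wednesday and Sunday.
The following Wednesday is June 25, 1997.
Next Sunday: June 29, 1997.

June 25, 1997; June 29, 1997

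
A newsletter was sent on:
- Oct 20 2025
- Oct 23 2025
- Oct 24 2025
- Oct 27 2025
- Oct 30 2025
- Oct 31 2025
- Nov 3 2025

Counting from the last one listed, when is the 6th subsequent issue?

Every event lands on a Monday or Thursday or Friday (gaps cycle 3, 1, 3, 3, 1, 3).
So the schedule is: every Monday, Thursday and Friday.
The following Thursday is Nov 6 2025.
The following Friday is Nov 7 2025.
The following Monday is Nov 10 2025.
Next Thursday: Nov 13 2025.
The following Friday is Nov 14 2025.
The following Monday is Nov 17 2025.

Nov 17 2025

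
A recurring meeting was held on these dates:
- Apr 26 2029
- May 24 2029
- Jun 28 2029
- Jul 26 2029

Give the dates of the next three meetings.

Aug 23 2029, Sep 27 2029, Oct 25 2029

Gaps: 28, 35, 28 days — a mix of 28 and 35. Every date is a Thursday.
Each is the 4th Thursday of its month.
4th Thursday of August 2029: Aug 23 2029.
September 2029 — 4th Thursday is Sep 27 2029.
4th Thursday of October 2029: Oct 25 2029.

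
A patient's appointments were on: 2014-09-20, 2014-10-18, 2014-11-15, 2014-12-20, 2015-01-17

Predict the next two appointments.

Gaps: 28, 28, 35, 28 days — a mix of 28 and 35. Every date is a Saturday.
Each is the 3rd Saturday of its month.
February 2015 — 3rd Saturday is 2015-02-21.
March 2015 — 3rd Saturday is 2015-03-21.

2015-02-21, 2015-03-21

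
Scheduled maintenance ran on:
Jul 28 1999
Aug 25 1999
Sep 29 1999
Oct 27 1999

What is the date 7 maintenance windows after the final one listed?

May 31 2000

These are Wednesdays with 28, 35, 28-day gaps.
Each is the final Wednesday of its month — Sep 29 1999 is past the 28th, so '4th Wednesday' doesn't fit.
Last Wednesday of November 1999: Nov 24 1999.
December 1999 ends with Wednesday Dec 29 1999.
January 2000 ends with Wednesday Jan 26 2000.
February 2000 ends with Wednesday Feb 23 2000.
March 2000 ends with Wednesday Mar 29 2000.
April 2000 ends with Wednesday Apr 26 2000.
Last Wednesday of May 2000: May 31 2000.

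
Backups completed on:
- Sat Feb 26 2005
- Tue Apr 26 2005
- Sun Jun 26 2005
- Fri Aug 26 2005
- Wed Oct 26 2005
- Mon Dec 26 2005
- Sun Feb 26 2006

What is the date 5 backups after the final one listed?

Tue Dec 26 2006

Each date is the 26th; the gaps (59, 61, 61, 61, 61, 62) track the month lengths.
The rule is the 26th of every 2 months.
April 2006: Wed Apr 26 2006.
Next: June 2006 → Mon Jun 26 2006.
August 2006: Sat Aug 26 2006.
Next: October 2006 → Thu Oct 26 2006.
Next: December 2006 → Tue Dec 26 2006.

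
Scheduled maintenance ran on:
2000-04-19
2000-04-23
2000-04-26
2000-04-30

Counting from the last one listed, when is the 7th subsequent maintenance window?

The gap pattern 4, 3, 4 repeats every 2 events.
These are the Wednesdays and Sundays of each week.
The following Wednesday is 2000-05-03.
The following Sunday is 2000-05-07.
Next Wednesday: 2000-05-10.
Next Sunday: 2000-05-14.
Next Wednesday: 2000-05-17.
The following Sunday is 2000-05-21.
Next Wednesday: 2000-05-24.

2000-05-24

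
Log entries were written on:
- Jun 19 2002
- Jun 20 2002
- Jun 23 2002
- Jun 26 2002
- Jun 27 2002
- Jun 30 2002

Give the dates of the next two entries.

Every event lands on a Wednesday or Thursday or Sunday (gaps cycle 1, 3, 3, 1, 3).
So the schedule is: every Wednesday, Thursday and Sunday.
Next Wednesday: Jul 3 2002.
Next Thursday: Jul 4 2002.

Jul 3 2002, Jul 4 2002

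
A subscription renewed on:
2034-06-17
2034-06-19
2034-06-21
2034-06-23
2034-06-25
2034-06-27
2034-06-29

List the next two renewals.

Gaps between consecutive events: 2, 2, 2, 2, 2, 2 days — a constant 2-day interval.
2034-06-29 + 2 days = 2034-07-01.
2034-07-01 + 2 days = 2034-07-03.

2034-07-01, 2034-07-03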